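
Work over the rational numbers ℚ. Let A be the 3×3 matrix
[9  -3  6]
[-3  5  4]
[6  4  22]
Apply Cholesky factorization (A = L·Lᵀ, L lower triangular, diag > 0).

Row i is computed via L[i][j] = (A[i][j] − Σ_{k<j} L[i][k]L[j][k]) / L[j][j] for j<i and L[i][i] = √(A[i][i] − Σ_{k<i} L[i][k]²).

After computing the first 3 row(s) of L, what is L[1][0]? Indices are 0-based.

L[1][0] = -1

Step 1: L[0][0] = √(9) = 3.
  L[1][0] = (-3) / L[0][0] = -1.
Step 2: L[1][1] = √(4) = 2.
  L[2][0] = (6) / L[0][0] = 2.
  L[2][1] = (6) / L[1][1] = 3.
Step 3: L[2][2] = √(9) = 3.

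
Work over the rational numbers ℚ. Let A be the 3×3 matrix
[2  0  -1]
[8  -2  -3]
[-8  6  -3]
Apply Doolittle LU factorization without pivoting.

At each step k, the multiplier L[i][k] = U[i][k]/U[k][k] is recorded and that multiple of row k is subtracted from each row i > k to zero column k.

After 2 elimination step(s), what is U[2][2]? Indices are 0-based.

U[2][2] = -4

Step 1: pivot at (0,0) is 2.
  row1 ← row1 − (4)·row0  ⇒  L[1][0]=4, U row1=(0, -2, 1)
  row2 ← row2 − (-4)·row0  ⇒  L[2][0]=-4, U row2=(0, 6, -7)
Step 2: pivot at (1,1) is -2.
  row2 ← row2 − (-3)·row1  ⇒  L[2][1]=-3, U row2=(0, 0, -4)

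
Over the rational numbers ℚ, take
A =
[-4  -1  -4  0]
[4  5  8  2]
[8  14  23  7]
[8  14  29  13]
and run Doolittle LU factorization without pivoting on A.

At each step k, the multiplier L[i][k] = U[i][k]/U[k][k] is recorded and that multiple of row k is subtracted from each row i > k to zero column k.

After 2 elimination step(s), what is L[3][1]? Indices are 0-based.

[col 0] pivot -4
  R1 -= -1*R0 → (0, 4, 4, 2)  (L[1][0] := -1)
  R2 -= -2*R0 → (0, 12, 15, 7)  (L[2][0] := -2)
  R3 -= -2*R0 → (0, 12, 21, 13)  (L[3][0] := -2)
[col 1] pivot 4
  R2 -= 3*R1 → (0, 0, 3, 1)  (L[2][1] := 3)
  R3 -= 3*R1 → (0, 0, 9, 7)  (L[3][1] := 3)

L[3][1] = 3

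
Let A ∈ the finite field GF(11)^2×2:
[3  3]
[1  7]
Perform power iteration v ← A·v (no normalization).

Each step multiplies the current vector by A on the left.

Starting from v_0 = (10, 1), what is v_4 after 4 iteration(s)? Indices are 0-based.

v_0 = (10, 1).
v_1 = A·v_0 = (0, 6).
v_2 = A·v_1 = (7, 9).
v_3 = A·v_2 = (4, 4).
v_4 = A·v_3 = (2, 10).

v_4 = (2, 10)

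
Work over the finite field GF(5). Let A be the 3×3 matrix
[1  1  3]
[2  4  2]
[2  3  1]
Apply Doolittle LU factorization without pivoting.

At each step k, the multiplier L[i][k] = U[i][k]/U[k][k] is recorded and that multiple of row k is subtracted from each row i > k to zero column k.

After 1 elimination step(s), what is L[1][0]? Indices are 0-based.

[col 0] pivot 1
  R1 -= 2*R0 → (0, 2, 1)  (L[1][0] := 2)
  R2 -= 2*R0 → (0, 1, 0)  (L[2][0] := 2)

L[1][0] = 2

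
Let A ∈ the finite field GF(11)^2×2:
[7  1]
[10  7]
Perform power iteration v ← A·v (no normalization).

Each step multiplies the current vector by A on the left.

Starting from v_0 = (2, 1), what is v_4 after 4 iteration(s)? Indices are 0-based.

v_0 = (2, 1).
v_1 = A·v_0 = (4, 5).
v_2 = A·v_1 = (0, 9).
v_3 = A·v_2 = (9, 8).
v_4 = A·v_3 = (5, 3).

v_4 = (5, 3)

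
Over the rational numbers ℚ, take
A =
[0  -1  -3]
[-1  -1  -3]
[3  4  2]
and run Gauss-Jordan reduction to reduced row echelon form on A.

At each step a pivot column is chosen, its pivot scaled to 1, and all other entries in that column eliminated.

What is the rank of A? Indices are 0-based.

[1] R0 <-> R1
[1] R0 /= -1  ⇒  (1, 1, 3)
     R2 -= 3·R0  ⇒  (0, 1, -7)
[2] R1 /= -1  ⇒  (0, 1, 3)
     R0 -= 1·R1  ⇒  (1, 0, 0)
     R2 -= 1·R1  ⇒  (0, 0, -10)
[3] R2 /= -10  ⇒  (0, 0, 1)
     R1 -= 3·R2  ⇒  (0, 1, 0)

rank = 3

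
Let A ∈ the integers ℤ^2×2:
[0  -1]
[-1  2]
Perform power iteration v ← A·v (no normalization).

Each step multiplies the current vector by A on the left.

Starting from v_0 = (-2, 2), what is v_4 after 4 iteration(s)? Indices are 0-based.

v_0 = (-2, 2).
v_1 = A·v_0 = (-2, 6).
v_2 = A·v_1 = (-6, 14).
v_3 = A·v_2 = (-14, 34).
v_4 = A·v_3 = (-34, 82).

v_4 = (-34, 82)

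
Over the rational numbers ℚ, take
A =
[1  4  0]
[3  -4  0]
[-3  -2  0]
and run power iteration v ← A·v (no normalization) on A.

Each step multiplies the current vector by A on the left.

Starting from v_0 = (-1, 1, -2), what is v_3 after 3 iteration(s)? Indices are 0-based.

v_0 = (-1, 1, -2).
v_1 = A·v_0 = (3, -7, 1).
v_2 = A·v_1 = (-25, 37, 5).
v_3 = A·v_2 = (123, -223, 1).

v_3 = (123, -223, 1)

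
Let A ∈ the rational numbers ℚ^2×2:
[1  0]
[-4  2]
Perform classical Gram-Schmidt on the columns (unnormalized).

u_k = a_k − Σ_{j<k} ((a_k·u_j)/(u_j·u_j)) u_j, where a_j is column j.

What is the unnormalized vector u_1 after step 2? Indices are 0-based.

u_1 = (8/17, 2/17)

Step 1: u_0 = a_0 = (1, -4).
Step 2: u_1 = a_1 − (-8/17)·u_0 = (8/17, 2/17).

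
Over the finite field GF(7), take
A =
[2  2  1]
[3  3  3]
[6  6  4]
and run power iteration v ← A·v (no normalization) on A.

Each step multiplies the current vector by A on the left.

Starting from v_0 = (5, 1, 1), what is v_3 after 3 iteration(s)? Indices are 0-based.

v_0 = (5, 1, 1).
v_1 = A·v_0 = (6, 0, 5).
v_2 = A·v_1 = (3, 5, 0).
v_3 = A·v_2 = (2, 3, 6).

v_3 = (2, 3, 6)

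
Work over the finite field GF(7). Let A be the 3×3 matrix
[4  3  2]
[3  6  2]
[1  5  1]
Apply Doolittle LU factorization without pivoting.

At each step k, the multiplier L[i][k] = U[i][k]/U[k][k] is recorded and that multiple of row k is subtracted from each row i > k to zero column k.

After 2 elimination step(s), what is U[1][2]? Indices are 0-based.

U[1][2] = 4

k=0: U[0][0]=4
  eliminate (1,0): mult=6, new row 1: (0, 2, 4); set L[1][0]=6
  eliminate (2,0): mult=2, new row 2: (0, 6, 4); set L[2][0]=2
k=1: U[1][1]=2
  eliminate (2,1): mult=3, new row 2: (0, 0, 6); set L[2][1]=3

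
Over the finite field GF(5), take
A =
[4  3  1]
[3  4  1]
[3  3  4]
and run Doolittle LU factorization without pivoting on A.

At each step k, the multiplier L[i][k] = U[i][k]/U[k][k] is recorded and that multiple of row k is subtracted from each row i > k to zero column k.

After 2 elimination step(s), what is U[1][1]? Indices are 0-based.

U[1][1] = 3

[col 0] pivot 4
  R1 -= 2*R0 → (0, 3, 4)  (L[1][0] := 2)
  R2 -= 2*R0 → (0, 2, 2)  (L[2][0] := 2)
[col 1] pivot 3
  R2 -= 4*R1 → (0, 0, 1)  (L[2][1] := 4)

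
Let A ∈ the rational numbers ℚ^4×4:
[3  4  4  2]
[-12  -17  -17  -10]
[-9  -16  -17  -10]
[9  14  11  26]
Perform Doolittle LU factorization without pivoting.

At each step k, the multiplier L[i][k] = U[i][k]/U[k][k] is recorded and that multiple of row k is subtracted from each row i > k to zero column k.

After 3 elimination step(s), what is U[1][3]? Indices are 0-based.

U[1][3] = -2

Step 1: pivot at (0,0) is 3.
  row1 ← row1 − (-4)·row0  ⇒  L[1][0]=-4, U row1=(0, -1, -1, -2)
  row2 ← row2 − (-3)·row0  ⇒  L[2][0]=-3, U row2=(0, -4, -5, -4)
  row3 ← row3 − (3)·row0  ⇒  L[3][0]=3, U row3=(0, 2, -1, 20)
Step 2: pivot at (1,1) is -1.
  row2 ← row2 − (4)·row1  ⇒  L[2][1]=4, U row2=(0, 0, -1, 4)
  row3 ← row3 − (-2)·row1  ⇒  L[3][1]=-2, U row3=(0, 0, -3, 16)
Step 3: pivot at (2,2) is -1.
  row3 ← row3 − (3)·row2  ⇒  L[3][2]=3, U row3=(0, 0, 0, 4)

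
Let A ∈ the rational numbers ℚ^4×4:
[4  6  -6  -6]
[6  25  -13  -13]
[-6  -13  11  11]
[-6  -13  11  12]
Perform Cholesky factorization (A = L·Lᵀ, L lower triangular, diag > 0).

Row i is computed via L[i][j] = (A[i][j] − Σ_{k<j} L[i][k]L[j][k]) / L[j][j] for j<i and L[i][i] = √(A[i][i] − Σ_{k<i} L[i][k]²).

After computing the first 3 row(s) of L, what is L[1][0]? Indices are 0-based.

L[1][0] = 3

Step 1: L[0][0] = √(4) = 2.
  L[1][0] = (6) / L[0][0] = 3.
Step 2: L[1][1] = √(16) = 4.
  L[2][0] = (-6) / L[0][0] = -3.
  L[2][1] = (-4) / L[1][1] = -1.
Step 3: L[2][2] = √(1) = 1.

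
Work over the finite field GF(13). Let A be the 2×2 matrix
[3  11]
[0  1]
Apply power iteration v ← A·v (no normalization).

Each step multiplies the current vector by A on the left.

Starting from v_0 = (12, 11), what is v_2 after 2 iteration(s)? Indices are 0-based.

v_2 = (7, 11)

v_0 = (12, 11).
v_1 = A·v_0 = (1, 11).
v_2 = A·v_1 = (7, 11).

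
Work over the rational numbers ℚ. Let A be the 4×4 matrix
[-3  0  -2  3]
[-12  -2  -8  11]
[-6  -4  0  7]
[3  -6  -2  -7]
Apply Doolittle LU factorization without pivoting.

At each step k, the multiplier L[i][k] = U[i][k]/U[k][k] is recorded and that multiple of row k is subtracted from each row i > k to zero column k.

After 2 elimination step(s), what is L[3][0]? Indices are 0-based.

[col 0] pivot -3
  R1 -= 4*R0 → (0, -2, 0, -1)  (L[1][0] := 4)
  R2 -= 2*R0 → (0, -4, 4, 1)  (L[2][0] := 2)
  R3 -= -1*R0 → (0, -6, -4, -4)  (L[3][0] := -1)
[col 1] pivot -2
  R2 -= 2*R1 → (0, 0, 4, 3)  (L[2][1] := 2)
  R3 -= 3*R1 → (0, 0, -4, -1)  (L[3][1] := 3)

L[3][0] = -1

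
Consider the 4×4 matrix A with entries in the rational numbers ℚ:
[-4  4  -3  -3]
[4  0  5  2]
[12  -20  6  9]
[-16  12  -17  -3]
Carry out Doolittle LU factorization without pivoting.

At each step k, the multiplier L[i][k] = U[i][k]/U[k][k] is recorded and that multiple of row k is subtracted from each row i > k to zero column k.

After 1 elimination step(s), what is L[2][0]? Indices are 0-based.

Step 1: pivot at (0,0) is -4.
  row1 ← row1 − (-1)·row0  ⇒  L[1][0]=-1, U row1=(0, 4, 2, -1)
  row2 ← row2 − (-3)·row0  ⇒  L[2][0]=-3, U row2=(0, -8, -3, 0)
  row3 ← row3 − (4)·row0  ⇒  L[3][0]=4, U row3=(0, -4, -5, 9)

L[2][0] = -3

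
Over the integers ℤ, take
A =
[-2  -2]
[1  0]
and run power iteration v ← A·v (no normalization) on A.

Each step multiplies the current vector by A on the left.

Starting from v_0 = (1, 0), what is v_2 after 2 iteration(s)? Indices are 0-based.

v_0 = (1, 0).
v_1 = A·v_0 = (-2, 1).
v_2 = A·v_1 = (2, -2).

v_2 = (2, -2)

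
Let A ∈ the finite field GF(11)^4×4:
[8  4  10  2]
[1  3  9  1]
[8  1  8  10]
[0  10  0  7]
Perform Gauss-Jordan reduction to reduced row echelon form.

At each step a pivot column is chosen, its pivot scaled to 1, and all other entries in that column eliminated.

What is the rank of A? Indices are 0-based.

step 1: normalize row 0 (÷8) = (1, 6, 4, 3)
  row 1: subtract 1×row0 = (0, 8, 5, 9)
  row 2: subtract 8×row0 = (0, 8, 9, 8)
step 2: normalize row 1 (÷8) = (0, 1, 2, 8)
  row 0: subtract 6×row1 = (1, 0, 3, 10)
  row 2: subtract 8×row1 = (0, 0, 4, 10)
  row 3: subtract 10×row1 = (0, 0, 2, 4)
step 3: normalize row 2 (÷4) = (0, 0, 1, 8)
  row 0: subtract 3×row2 = (1, 0, 0, 8)
  row 1: subtract 2×row2 = (0, 1, 0, 3)
  row 3: subtract 2×row2 = (0, 0, 0, 10)
step 4: normalize row 3 (÷10) = (0, 0, 0, 1)
  row 0: subtract 8×row3 = (1, 0, 0, 0)
  row 1: subtract 3×row3 = (0, 1, 0, 0)
  row 2: subtract 8×row3 = (0, 0, 1, 0)

rank = 4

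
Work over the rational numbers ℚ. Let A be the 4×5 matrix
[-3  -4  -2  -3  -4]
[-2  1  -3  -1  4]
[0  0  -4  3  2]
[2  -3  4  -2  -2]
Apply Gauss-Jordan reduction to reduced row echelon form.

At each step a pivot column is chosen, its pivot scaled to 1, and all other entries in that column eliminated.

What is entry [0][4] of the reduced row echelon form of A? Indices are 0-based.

M[0][4] = 10/3

pivot(0,0)=-3: scale R0 → (1, 4/3, 2/3, 1, 4/3)
  clear (1,0): R1 −= (-2)R0 → (0, 11/3, -5/3, 1, 20/3)
  clear (3,0): R3 −= (2)R0 → (0, -17/3, 8/3, -4, -14/3)
pivot(1,1)=11/3: scale R1 → (0, 1, -5/11, 3/11, 20/11)
  clear (0,1): R0 −= (4/3)R1 → (1, 0, 14/11, 7/11, -12/11)
  clear (3,1): R3 −= (-17/3)R1 → (0, 0, 1/11, -27/11, 62/11)
pivot(2,2)=-4: scale R2 → (0, 0, 1, -3/4, -1/2)
  clear (0,2): R0 −= (14/11)R2 → (1, 0, 0, 35/22, -5/11)
  clear (1,2): R1 −= (-5/11)R2 → (0, 1, 0, -3/44, 35/22)
  clear (3,2): R3 −= (1/11)R2 → (0, 0, 0, -105/44, 125/22)
pivot(3,3)=-105/44: scale R3 → (0, 0, 0, 1, -50/21)
  clear (0,3): R0 −= (35/22)R3 → (1, 0, 0, 0, 10/3)
  clear (1,3): R1 −= (-3/44)R3 → (0, 1, 0, 0, 10/7)
  clear (2,3): R2 −= (-3/4)R3 → (0, 0, 1, 0, -16/7)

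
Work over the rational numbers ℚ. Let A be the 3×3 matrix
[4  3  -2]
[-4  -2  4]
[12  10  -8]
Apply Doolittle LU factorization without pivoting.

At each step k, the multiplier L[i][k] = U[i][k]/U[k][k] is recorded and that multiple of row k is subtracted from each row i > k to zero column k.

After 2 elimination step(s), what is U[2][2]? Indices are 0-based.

U[2][2] = -4

[col 0] pivot 4
  R1 -= -1*R0 → (0, 1, 2)  (L[1][0] := -1)
  R2 -= 3*R0 → (0, 1, -2)  (L[2][0] := 3)
[col 1] pivot 1
  R2 -= 1*R1 → (0, 0, -4)  (L[2][1] := 1)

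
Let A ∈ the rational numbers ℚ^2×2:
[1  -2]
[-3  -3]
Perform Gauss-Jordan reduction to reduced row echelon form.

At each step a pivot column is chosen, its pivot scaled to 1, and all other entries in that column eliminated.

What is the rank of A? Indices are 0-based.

pivot(0,0)=1: scale R0 → (1, -2)
  clear (1,0): R1 −= (-3)R0 → (0, -9)
pivot(1,1)=-9: scale R1 → (0, 1)
  clear (0,1): R0 −= (-2)R1 → (1, 0)

rank = 2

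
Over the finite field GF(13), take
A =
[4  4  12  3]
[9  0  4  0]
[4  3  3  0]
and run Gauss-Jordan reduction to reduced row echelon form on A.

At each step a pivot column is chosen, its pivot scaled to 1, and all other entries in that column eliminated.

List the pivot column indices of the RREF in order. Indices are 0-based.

pivot columns: 0, 1, 2

[1] R0 /= 4  ⇒  (1, 1, 3, 4)
     R1 -= 9·R0  ⇒  (0, 4, 3, 3)
     R2 -= 4·R0  ⇒  (0, 12, 4, 10)
[2] R1 /= 4  ⇒  (0, 1, 4, 4)
     R0 -= 1·R1  ⇒  (1, 0, 12, 0)
     R2 -= 12·R1  ⇒  (0, 0, 8, 1)
[3] R2 /= 8  ⇒  (0, 0, 1, 5)
     R0 -= 12·R2  ⇒  (1, 0, 0, 5)
     R1 -= 4·R2  ⇒  (0, 1, 0, 10)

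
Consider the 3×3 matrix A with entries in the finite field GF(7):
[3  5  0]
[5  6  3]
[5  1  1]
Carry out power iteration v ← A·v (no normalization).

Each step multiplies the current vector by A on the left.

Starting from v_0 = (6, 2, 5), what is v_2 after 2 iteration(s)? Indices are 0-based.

v_2 = (5, 5, 3)

v_0 = (6, 2, 5).
v_1 = A·v_0 = (0, 1, 2).
v_2 = A·v_1 = (5, 5, 3).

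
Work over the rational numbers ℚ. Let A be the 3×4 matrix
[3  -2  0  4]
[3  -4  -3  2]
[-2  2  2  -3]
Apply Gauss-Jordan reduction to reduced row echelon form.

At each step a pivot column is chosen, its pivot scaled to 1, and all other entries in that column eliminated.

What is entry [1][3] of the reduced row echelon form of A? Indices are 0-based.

pivot(0,0)=3: scale R0 → (1, -2/3, 0, 4/3)
  clear (1,0): R1 −= (3)R0 → (0, -2, -3, -2)
  clear (2,0): R2 −= (-2)R0 → (0, 2/3, 2, -1/3)
pivot(1,1)=-2: scale R1 → (0, 1, 3/2, 1)
  clear (0,1): R0 −= (-2/3)R1 → (1, 0, 1, 2)
  clear (2,1): R2 −= (2/3)R1 → (0, 0, 1, -1)
pivot(2,2)=1: scale R2 → (0, 0, 1, -1)
  clear (0,2): R0 −= (1)R2 → (1, 0, 0, 3)
  clear (1,2): R1 −= (3/2)R2 → (0, 1, 0, 5/2)

M[1][3] = 5/2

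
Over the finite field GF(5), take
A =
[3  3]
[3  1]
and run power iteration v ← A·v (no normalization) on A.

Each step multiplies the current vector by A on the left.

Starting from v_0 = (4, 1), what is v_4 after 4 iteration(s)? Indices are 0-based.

v_0 = (4, 1).
v_1 = A·v_0 = (0, 3).
v_2 = A·v_1 = (4, 3).
v_3 = A·v_2 = (1, 0).
v_4 = A·v_3 = (3, 3).

v_4 = (3, 3)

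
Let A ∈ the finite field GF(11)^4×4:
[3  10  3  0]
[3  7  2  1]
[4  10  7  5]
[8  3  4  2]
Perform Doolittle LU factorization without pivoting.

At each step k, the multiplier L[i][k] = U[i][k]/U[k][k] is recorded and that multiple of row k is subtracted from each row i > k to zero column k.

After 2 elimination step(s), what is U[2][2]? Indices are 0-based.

[col 0] pivot 3
  R1 -= 1*R0 → (0, 8, 10, 1)  (L[1][0] := 1)
  R2 -= 5*R0 → (0, 4, 3, 5)  (L[2][0] := 5)
  R3 -= 10*R0 → (0, 2, 7, 2)  (L[3][0] := 10)
[col 1] pivot 8
  R2 -= 6*R1 → (0, 0, 9, 10)  (L[2][1] := 6)
  R3 -= 3*R1 → (0, 0, 10, 10)  (L[3][1] := 3)

U[2][2] = 9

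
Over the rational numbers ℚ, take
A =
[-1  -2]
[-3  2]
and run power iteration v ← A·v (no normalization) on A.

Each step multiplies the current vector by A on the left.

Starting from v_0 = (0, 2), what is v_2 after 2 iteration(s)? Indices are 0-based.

v_2 = (-4, 20)

v_0 = (0, 2).
v_1 = A·v_0 = (-4, 4).
v_2 = A·v_1 = (-4, 20).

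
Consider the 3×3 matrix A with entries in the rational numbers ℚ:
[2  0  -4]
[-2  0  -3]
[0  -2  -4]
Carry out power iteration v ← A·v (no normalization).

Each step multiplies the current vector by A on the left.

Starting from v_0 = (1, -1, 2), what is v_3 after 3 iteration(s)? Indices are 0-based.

v_0 = (1, -1, 2).
v_1 = A·v_0 = (-6, -8, -6).
v_2 = A·v_1 = (12, 30, 40).
v_3 = A·v_2 = (-136, -144, -220).

v_3 = (-136, -144, -220)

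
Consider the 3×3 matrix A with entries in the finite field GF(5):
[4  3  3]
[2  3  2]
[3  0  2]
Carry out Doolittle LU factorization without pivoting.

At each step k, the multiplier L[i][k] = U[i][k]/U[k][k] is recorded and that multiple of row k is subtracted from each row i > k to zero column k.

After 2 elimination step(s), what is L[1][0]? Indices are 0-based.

Step 1: pivot at (0,0) is 4.
  row1 ← row1 − (3)·row0  ⇒  L[1][0]=3, U row1=(0, 4, 3)
  row2 ← row2 − (2)·row0  ⇒  L[2][0]=2, U row2=(0, 4, 1)
Step 2: pivot at (1,1) is 4.
  row2 ← row2 − (1)·row1  ⇒  L[2][1]=1, U row2=(0, 0, 3)

L[1][0] = 3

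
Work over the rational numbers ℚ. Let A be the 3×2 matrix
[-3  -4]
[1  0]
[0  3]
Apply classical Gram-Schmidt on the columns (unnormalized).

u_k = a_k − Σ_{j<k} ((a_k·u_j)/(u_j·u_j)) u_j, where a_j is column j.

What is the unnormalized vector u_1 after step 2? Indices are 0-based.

u_1 = (-2/5, -6/5, 3)

Step 1: u_0 = a_0 = (-3, 1, 0).
Step 2: u_1 = a_1 − (6/5)·u_0 = (-2/5, -6/5, 3).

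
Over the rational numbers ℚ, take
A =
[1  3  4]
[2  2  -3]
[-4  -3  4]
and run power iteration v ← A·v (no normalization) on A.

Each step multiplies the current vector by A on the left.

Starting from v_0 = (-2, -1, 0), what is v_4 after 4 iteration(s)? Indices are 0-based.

v_4 = (878, -1487, 1842)

v_0 = (-2, -1, 0).
v_1 = A·v_0 = (-5, -6, 11).
v_2 = A·v_1 = (21, -55, 82).
v_3 = A·v_2 = (184, -314, 409).
v_4 = A·v_3 = (878, -1487, 1842).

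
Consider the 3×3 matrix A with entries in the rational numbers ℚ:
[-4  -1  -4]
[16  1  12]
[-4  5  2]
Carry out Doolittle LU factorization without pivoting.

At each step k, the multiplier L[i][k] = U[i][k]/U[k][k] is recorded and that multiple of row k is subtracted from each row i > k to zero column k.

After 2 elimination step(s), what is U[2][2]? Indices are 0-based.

U[2][2] = -2

[col 0] pivot -4
  R1 -= -4*R0 → (0, -3, -4)  (L[1][0] := -4)
  R2 -= 1*R0 → (0, 6, 6)  (L[2][0] := 1)
[col 1] pivot -3
  R2 -= -2*R1 → (0, 0, -2)  (L[2][1] := -2)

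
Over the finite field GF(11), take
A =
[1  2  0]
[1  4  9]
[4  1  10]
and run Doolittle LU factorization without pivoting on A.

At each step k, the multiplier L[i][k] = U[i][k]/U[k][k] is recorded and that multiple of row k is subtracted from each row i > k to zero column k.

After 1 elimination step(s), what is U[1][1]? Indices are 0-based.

U[1][1] = 2

[col 0] pivot 1
  R1 -= 1*R0 → (0, 2, 9)  (L[1][0] := 1)
  R2 -= 4*R0 → (0, 4, 10)  (L[2][0] := 4)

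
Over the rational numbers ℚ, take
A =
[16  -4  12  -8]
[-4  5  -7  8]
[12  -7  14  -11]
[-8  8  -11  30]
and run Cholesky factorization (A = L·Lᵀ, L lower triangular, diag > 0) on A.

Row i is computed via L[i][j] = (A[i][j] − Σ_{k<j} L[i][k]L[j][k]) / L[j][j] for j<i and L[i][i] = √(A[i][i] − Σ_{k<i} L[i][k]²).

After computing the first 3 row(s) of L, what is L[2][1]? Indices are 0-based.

Step 1: L[0][0] = √(16) = 4.
  L[1][0] = (-4) / L[0][0] = -1.
Step 2: L[1][1] = √(4) = 2.
  L[2][0] = (12) / L[0][0] = 3.
  L[2][1] = (-4) / L[1][1] = -2.
Step 3: L[2][2] = √(1) = 1.

L[2][1] = -2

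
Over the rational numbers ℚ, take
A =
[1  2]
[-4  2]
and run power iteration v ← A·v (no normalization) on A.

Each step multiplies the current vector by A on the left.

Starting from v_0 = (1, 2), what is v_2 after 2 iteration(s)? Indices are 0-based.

v_2 = (5, -20)

v_0 = (1, 2).
v_1 = A·v_0 = (5, 0).
v_2 = A·v_1 = (5, -20).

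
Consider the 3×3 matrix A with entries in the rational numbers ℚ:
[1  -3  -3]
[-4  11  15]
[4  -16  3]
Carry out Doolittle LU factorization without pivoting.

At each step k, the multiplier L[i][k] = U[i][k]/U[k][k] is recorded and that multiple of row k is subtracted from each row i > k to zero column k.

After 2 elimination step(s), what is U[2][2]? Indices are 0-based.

U[2][2] = 3

k=0: U[0][0]=1
  eliminate (1,0): mult=-4, new row 1: (0, -1, 3); set L[1][0]=-4
  eliminate (2,0): mult=4, new row 2: (0, -4, 15); set L[2][0]=4
k=1: U[1][1]=-1
  eliminate (2,1): mult=4, new row 2: (0, 0, 3); set L[2][1]=4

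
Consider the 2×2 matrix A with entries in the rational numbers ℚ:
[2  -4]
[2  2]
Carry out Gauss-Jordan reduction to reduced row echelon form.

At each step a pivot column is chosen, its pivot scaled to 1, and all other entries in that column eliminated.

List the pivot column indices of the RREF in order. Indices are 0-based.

pivot columns: 0, 1

step 1: normalize row 0 (÷2) = (1, -2)
  row 1: subtract 2×row0 = (0, 6)
step 2: normalize row 1 (÷6) = (0, 1)
  row 0: subtract -2×row1 = (1, 0)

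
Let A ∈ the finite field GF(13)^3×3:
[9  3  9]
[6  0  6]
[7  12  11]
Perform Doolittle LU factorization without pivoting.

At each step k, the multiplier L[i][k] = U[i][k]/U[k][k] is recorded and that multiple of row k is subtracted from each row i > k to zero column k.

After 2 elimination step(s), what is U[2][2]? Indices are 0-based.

k=0: U[0][0]=9
  eliminate (1,0): mult=5, new row 1: (0, 11, 0); set L[1][0]=5
  eliminate (2,0): mult=8, new row 2: (0, 1, 4); set L[2][0]=8
k=1: U[1][1]=11
  eliminate (2,1): mult=6, new row 2: (0, 0, 4); set L[2][1]=6

U[2][2] = 4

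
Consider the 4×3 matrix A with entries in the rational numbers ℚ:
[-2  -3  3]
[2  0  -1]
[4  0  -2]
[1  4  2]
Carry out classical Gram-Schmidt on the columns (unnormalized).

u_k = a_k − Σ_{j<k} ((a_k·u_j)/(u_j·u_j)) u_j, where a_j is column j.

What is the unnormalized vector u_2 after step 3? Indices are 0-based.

u_2 = (248/105, 31/105, 62/105, 62/35)

Step 1: u_0 = a_0 = (-2, 2, 4, 1).
Step 2: u_1 = a_1 − (2/5)·u_0 = (-11/5, -4/5, -8/5, 18/5).
Step 3: u_2 = a_2 − (-14/25)·u_0 − (23/105)·u_1 = (248/105, 31/105, 62/105, 62/35).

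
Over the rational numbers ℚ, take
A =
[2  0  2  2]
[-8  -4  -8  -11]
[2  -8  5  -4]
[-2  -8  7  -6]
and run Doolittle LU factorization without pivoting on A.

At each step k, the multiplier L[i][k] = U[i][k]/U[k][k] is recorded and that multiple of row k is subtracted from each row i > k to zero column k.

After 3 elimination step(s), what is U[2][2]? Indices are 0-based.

U[2][2] = 3

[col 0] pivot 2
  R1 -= -4*R0 → (0, -4, 0, -3)  (L[1][0] := -4)
  R2 -= 1*R0 → (0, -8, 3, -6)  (L[2][0] := 1)
  R3 -= -1*R0 → (0, -8, 9, -4)  (L[3][0] := -1)
[col 1] pivot -4
  R2 -= 2*R1 → (0, 0, 3, 0)  (L[2][1] := 2)
  R3 -= 2*R1 → (0, 0, 9, 2)  (L[3][1] := 2)
[col 2] pivot 3
  R3 -= 3*R2 → (0, 0, 0, 2)  (L[3][2] := 3)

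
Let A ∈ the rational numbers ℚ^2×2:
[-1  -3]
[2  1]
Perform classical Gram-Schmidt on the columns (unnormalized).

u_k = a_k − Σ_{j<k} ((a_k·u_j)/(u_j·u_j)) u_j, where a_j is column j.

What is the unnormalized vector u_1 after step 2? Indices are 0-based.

u_1 = (-2, -1)

Step 1: u_0 = a_0 = (-1, 2).
Step 2: u_1 = a_1 − (1)·u_0 = (-2, -1).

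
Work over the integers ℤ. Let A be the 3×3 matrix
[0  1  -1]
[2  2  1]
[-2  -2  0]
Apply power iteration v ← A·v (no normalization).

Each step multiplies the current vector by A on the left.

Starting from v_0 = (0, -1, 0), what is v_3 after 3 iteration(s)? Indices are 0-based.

v_3 = (-10, -10, 16)

v_0 = (0, -1, 0).
v_1 = A·v_0 = (-1, -2, 2).
v_2 = A·v_1 = (-4, -4, 6).
v_3 = A·v_2 = (-10, -10, 16).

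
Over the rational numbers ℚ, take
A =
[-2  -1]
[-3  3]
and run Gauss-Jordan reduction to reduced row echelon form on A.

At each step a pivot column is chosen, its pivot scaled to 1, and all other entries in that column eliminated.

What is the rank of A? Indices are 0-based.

pivot(0,0)=-2: scale R0 → (1, 1/2)
  clear (1,0): R1 −= (-3)R0 → (0, 9/2)
pivot(1,1)=9/2: scale R1 → (0, 1)
  clear (0,1): R0 −= (1/2)R1 → (1, 0)

rank = 2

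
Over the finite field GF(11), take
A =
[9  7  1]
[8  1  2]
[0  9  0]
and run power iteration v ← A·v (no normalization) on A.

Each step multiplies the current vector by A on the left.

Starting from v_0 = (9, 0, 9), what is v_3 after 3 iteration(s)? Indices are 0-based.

v_3 = (3, 2, 8)

v_0 = (9, 0, 9).
v_1 = A·v_0 = (2, 2, 0).
v_2 = A·v_1 = (10, 7, 7).
v_3 = A·v_2 = (3, 2, 8).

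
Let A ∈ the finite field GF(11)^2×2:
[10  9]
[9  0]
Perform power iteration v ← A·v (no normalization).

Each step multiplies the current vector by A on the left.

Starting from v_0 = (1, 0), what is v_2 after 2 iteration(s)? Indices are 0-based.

v_2 = (5, 2)

v_0 = (1, 0).
v_1 = A·v_0 = (10, 9).
v_2 = A·v_1 = (5, 2).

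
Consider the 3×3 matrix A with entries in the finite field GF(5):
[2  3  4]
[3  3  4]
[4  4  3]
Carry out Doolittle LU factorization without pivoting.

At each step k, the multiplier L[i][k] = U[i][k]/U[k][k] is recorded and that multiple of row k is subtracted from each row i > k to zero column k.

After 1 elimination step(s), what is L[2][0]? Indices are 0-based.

L[2][0] = 2

k=0: U[0][0]=2
  eliminate (1,0): mult=4, new row 1: (0, 1, 3); set L[1][0]=4
  eliminate (2,0): mult=2, new row 2: (0, 3, 0); set L[2][0]=2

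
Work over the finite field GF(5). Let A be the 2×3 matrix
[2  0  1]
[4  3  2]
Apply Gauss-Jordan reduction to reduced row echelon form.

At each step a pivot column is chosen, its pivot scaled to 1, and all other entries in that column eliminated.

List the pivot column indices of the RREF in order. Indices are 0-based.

[1] R0 /= 2  ⇒  (1, 0, 3)
     R1 -= 4·R0  ⇒  (0, 3, 0)
[2] R1 /= 3  ⇒  (0, 1, 0)

pivot columns: 0, 1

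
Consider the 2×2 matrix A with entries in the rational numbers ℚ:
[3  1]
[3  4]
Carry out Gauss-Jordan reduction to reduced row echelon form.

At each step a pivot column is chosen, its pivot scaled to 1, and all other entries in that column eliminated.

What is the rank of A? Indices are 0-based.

step 1: normalize row 0 (÷3) = (1, 1/3)
  row 1: subtract 3×row0 = (0, 3)
step 2: normalize row 1 (÷3) = (0, 1)
  row 0: subtract 1/3×row1 = (1, 0)

rank = 2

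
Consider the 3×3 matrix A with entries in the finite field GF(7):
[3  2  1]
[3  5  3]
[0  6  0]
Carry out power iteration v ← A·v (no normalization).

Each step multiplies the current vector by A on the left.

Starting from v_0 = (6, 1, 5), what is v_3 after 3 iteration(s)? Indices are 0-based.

v_3 = (5, 1, 4)

v_0 = (6, 1, 5).
v_1 = A·v_0 = (4, 3, 6).
v_2 = A·v_1 = (3, 3, 4).
v_3 = A·v_2 = (5, 1, 4).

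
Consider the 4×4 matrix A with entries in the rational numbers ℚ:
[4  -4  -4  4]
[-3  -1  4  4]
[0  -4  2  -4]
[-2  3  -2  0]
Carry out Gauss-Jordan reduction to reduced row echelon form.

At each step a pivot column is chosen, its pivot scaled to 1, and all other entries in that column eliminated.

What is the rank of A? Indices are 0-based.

[1] R0 /= 4  ⇒  (1, -1, -1, 1)
     R1 -= -3·R0  ⇒  (0, -4, 1, 7)
     R3 -= -2·R0  ⇒  (0, 1, -4, 2)
[2] R1 /= -4  ⇒  (0, 1, -1/4, -7/4)
     R0 -= -1·R1  ⇒  (1, 0, -5/4, -3/4)
     R2 -= -4·R1  ⇒  (0, 0, 1, -11)
     R3 -= 1·R1  ⇒  (0, 0, -15/4, 15/4)
[3] R2 /= 1  ⇒  (0, 0, 1, -11)
     R0 -= -5/4·R2  ⇒  (1, 0, 0, -29/2)
     R1 -= -1/4·R2  ⇒  (0, 1, 0, -9/2)
     R3 -= -15/4·R2  ⇒  (0, 0, 0, -75/2)
[4] R3 /= -75/2  ⇒  (0, 0, 0, 1)
     R0 -= -29/2·R3  ⇒  (1, 0, 0, 0)
     R1 -= -9/2·R3  ⇒  (0, 1, 0, 0)
     R2 -= -11·R3  ⇒  (0, 0, 1, 0)

rank = 4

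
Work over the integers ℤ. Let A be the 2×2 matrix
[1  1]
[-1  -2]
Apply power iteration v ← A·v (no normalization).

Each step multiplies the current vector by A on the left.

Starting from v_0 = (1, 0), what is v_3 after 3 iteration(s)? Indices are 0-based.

v_3 = (1, -2)

v_0 = (1, 0).
v_1 = A·v_0 = (1, -1).
v_2 = A·v_1 = (0, 1).
v_3 = A·v_2 = (1, -2).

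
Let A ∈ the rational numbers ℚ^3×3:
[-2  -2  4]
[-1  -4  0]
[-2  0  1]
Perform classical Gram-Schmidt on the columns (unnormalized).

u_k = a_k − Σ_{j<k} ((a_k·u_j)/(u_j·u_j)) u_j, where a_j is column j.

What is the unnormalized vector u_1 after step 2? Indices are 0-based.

Step 1: u_0 = a_0 = (-2, -1, -2).
Step 2: u_1 = a_1 − (8/9)·u_0 = (-2/9, -28/9, 16/9).

u_1 = (-2/9, -28/9, 16/9)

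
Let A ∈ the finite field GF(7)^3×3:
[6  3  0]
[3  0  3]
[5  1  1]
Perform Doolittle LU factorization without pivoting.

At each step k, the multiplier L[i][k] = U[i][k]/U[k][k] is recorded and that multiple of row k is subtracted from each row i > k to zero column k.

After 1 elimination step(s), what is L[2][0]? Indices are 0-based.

[col 0] pivot 6
  R1 -= 4*R0 → (0, 2, 3)  (L[1][0] := 4)
  R2 -= 2*R0 → (0, 2, 1)  (L[2][0] := 2)

L[2][0] = 2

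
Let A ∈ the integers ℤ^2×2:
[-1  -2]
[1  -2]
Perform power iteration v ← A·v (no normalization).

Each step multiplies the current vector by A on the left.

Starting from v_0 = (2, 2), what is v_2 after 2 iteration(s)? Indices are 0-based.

v_2 = (10, -2)

v_0 = (2, 2).
v_1 = A·v_0 = (-6, -2).
v_2 = A·v_1 = (10, -2).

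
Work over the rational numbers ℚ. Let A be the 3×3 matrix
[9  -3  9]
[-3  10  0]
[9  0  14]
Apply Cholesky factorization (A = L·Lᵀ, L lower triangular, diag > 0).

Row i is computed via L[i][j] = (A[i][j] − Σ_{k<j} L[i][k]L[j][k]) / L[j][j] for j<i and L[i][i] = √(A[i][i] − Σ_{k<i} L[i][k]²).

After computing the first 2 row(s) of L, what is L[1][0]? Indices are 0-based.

L[1][0] = -1

Step 1: L[0][0] = √(9) = 3.
  L[1][0] = (-3) / L[0][0] = -1.
Step 2: L[1][1] = √(9) = 3.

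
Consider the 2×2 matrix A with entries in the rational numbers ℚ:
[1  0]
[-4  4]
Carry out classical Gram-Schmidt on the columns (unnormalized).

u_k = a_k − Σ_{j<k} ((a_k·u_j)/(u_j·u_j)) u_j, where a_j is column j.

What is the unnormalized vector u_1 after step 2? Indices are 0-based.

u_1 = (16/17, 4/17)

Step 1: u_0 = a_0 = (1, -4).
Step 2: u_1 = a_1 − (-16/17)·u_0 = (16/17, 4/17).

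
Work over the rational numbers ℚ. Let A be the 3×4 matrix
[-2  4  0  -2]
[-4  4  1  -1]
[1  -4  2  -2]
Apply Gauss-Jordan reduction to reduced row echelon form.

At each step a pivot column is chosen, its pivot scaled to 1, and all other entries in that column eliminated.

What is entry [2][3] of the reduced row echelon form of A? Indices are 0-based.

M[2][3] = -3

[1] R0 /= -2  ⇒  (1, -2, 0, 1)
     R1 -= -4·R0  ⇒  (0, -4, 1, 3)
     R2 -= 1·R0  ⇒  (0, -2, 2, -3)
[2] R1 /= -4  ⇒  (0, 1, -1/4, -3/4)
     R0 -= -2·R1  ⇒  (1, 0, -1/2, -1/2)
     R2 -= -2·R1  ⇒  (0, 0, 3/2, -9/2)
[3] R2 /= 3/2  ⇒  (0, 0, 1, -3)
     R0 -= -1/2·R2  ⇒  (1, 0, 0, -2)
     R1 -= -1/4·R2  ⇒  (0, 1, 0, -3/2)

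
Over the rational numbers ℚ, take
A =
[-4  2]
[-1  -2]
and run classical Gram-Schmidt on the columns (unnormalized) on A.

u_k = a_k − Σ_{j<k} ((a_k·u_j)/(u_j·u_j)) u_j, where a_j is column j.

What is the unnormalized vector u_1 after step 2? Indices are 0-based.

u_1 = (10/17, -40/17)

Step 1: u_0 = a_0 = (-4, -1).
Step 2: u_1 = a_1 − (-6/17)·u_0 = (10/17, -40/17).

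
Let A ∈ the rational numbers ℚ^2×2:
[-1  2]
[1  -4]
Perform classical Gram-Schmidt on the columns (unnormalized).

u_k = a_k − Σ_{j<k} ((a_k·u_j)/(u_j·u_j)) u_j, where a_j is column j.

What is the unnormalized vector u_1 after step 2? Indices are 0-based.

Step 1: u_0 = a_0 = (-1, 1).
Step 2: u_1 = a_1 − (-3)·u_0 = (-1, -1).

u_1 = (-1, -1)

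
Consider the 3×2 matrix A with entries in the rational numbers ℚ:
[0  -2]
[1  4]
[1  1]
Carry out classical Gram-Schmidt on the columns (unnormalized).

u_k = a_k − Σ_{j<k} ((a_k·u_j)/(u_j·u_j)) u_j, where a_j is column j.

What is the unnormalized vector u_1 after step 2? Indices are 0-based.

Step 1: u_0 = a_0 = (0, 1, 1).
Step 2: u_1 = a_1 − (5/2)·u_0 = (-2, 3/2, -3/2).

u_1 = (-2, 3/2, -3/2)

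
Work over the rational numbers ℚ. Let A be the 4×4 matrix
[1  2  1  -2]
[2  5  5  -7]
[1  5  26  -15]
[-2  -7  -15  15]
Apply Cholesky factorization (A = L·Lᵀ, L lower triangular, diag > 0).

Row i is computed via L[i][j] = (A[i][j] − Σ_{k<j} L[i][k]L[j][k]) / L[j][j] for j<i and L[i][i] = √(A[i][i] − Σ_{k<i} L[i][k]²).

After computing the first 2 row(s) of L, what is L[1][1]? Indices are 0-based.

Step 1: L[0][0] = √(1) = 1.
  L[1][0] = (2) / L[0][0] = 2.
Step 2: L[1][1] = √(1) = 1.

L[1][1] = 1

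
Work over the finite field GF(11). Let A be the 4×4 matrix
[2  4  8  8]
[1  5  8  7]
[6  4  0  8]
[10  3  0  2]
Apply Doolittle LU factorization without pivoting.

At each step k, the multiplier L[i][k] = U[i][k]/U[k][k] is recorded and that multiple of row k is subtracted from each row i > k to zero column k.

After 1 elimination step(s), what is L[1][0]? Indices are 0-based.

L[1][0] = 6

k=0: U[0][0]=2
  eliminate (1,0): mult=6, new row 1: (0, 3, 4, 3); set L[1][0]=6
  eliminate (2,0): mult=3, new row 2: (0, 3, 9, 6); set L[2][0]=3
  eliminate (3,0): mult=5, new row 3: (0, 5, 4, 6); set L[3][0]=5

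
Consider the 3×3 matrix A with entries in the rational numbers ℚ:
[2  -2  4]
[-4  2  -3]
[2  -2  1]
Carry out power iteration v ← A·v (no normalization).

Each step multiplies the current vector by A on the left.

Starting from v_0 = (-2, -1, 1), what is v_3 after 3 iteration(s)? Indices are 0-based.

v_0 = (-2, -1, 1).
v_1 = A·v_0 = (2, 3, -1).
v_2 = A·v_1 = (-6, 1, -3).
v_3 = A·v_2 = (-26, 35, -17).

v_3 = (-26, 35, -17)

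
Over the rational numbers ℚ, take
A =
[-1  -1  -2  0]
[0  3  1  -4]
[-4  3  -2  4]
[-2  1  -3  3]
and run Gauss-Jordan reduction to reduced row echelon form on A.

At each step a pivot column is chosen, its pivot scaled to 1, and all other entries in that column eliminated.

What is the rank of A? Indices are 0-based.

pivot(0,0)=-1: scale R0 → (1, 1, 2, 0)
  clear (2,0): R2 −= (-4)R0 → (0, 7, 6, 4)
  clear (3,0): R3 −= (-2)R0 → (0, 3, 1, 3)
pivot(1,1)=3: scale R1 → (0, 1, 1/3, -4/3)
  clear (0,1): R0 −= (1)R1 → (1, 0, 5/3, 4/3)
  clear (2,1): R2 −= (7)R1 → (0, 0, 11/3, 40/3)
  clear (3,1): R3 −= (3)R1 → (0, 0, 0, 7)
pivot(2,2)=11/3: scale R2 → (0, 0, 1, 40/11)
  clear (0,2): R0 −= (5/3)R2 → (1, 0, 0, -52/11)
  clear (1,2): R1 −= (1/3)R2 → (0, 1, 0, -28/11)
pivot(3,3)=7: scale R3 → (0, 0, 0, 1)
  clear (0,3): R0 −= (-52/11)R3 → (1, 0, 0, 0)
  clear (1,3): R1 −= (-28/11)R3 → (0, 1, 0, 0)
  clear (2,3): R2 −= (40/11)R3 → (0, 0, 1, 0)

rank = 4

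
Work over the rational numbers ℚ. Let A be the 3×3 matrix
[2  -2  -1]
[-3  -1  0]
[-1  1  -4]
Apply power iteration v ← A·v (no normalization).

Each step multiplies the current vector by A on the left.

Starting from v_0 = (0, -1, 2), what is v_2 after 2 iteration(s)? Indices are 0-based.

v_2 = (7, -1, 37)

v_0 = (0, -1, 2).
v_1 = A·v_0 = (0, 1, -9).
v_2 = A·v_1 = (7, -1, 37).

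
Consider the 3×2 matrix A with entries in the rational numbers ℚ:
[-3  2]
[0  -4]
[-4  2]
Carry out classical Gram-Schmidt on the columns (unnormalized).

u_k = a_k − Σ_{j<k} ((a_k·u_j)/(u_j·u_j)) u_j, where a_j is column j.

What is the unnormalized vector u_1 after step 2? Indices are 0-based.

Step 1: u_0 = a_0 = (-3, 0, -4).
Step 2: u_1 = a_1 − (-14/25)·u_0 = (8/25, -4, -6/25).

u_1 = (8/25, -4, -6/25)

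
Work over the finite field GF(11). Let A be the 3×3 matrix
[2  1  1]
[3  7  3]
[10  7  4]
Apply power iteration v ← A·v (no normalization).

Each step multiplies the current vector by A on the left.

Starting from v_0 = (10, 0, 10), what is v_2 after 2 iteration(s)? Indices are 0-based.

v_2 = (7, 6, 4)

v_0 = (10, 0, 10).
v_1 = A·v_0 = (8, 5, 8).
v_2 = A·v_1 = (7, 6, 4).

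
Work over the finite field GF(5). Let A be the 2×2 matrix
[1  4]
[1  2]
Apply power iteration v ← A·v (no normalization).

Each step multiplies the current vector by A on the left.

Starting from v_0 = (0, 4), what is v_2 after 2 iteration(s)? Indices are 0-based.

v_2 = (3, 2)

v_0 = (0, 4).
v_1 = A·v_0 = (1, 3).
v_2 = A·v_1 = (3, 2).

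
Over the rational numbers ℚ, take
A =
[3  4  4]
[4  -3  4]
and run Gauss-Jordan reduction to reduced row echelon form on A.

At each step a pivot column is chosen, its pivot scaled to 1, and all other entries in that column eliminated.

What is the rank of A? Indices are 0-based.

step 1: normalize row 0 (÷3) = (1, 4/3, 4/3)
  row 1: subtract 4×row0 = (0, -25/3, -4/3)
step 2: normalize row 1 (÷-25/3) = (0, 1, 4/25)
  row 0: subtract 4/3×row1 = (1, 0, 28/25)

rank = 2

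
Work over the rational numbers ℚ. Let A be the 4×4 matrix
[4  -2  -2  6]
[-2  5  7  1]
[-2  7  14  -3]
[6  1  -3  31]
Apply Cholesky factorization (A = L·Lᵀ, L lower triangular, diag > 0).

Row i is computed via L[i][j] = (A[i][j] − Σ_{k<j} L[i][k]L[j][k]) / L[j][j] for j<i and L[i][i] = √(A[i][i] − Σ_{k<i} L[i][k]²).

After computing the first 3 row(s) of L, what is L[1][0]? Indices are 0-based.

L[1][0] = -1

Step 1: L[0][0] = √(4) = 2.
  L[1][0] = (-2) / L[0][0] = -1.
Step 2: L[1][1] = √(4) = 2.
  L[2][0] = (-2) / L[0][0] = -1.
  L[2][1] = (6) / L[1][1] = 3.
Step 3: L[2][2] = √(4) = 2.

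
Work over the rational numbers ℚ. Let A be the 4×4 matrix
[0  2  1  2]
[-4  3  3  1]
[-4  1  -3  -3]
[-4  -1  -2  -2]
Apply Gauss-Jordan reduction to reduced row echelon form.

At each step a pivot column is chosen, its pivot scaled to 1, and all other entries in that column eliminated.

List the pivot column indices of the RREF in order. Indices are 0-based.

[1] R0 <-> R1
[1] R0 /= -4  ⇒  (1, -3/4, -3/4, -1/4)
     R2 -= -4·R0  ⇒  (0, -2, -6, -4)
     R3 -= -4·R0  ⇒  (0, -4, -5, -3)
[2] R1 /= 2  ⇒  (0, 1, 1/2, 1)
     R0 -= -3/4·R1  ⇒  (1, 0, -3/8, 1/2)
     R2 -= -2·R1  ⇒  (0, 0, -5, -2)
     R3 -= -4·R1  ⇒  (0, 0, -3, 1)
[3] R2 /= -5  ⇒  (0, 0, 1, 2/5)
     R0 -= -3/8·R2  ⇒  (1, 0, 0, 13/20)
     R1 -= 1/2·R2  ⇒  (0, 1, 0, 4/5)
     R3 -= -3·R2  ⇒  (0, 0, 0, 11/5)
[4] R3 /= 11/5  ⇒  (0, 0, 0, 1)
     R0 -= 13/20·R3  ⇒  (1, 0, 0, 0)
     R1 -= 4/5·R3  ⇒  (0, 1, 0, 0)
     R2 -= 2/5·R3  ⇒  (0, 0, 1, 0)

pivot columns: 0, 1, 2, 3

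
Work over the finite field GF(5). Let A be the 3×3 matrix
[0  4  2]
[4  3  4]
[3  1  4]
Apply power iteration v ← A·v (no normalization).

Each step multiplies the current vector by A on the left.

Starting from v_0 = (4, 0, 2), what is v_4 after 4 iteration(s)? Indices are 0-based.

v_0 = (4, 0, 2).
v_1 = A·v_0 = (4, 4, 0).
v_2 = A·v_1 = (1, 3, 1).
v_3 = A·v_2 = (4, 2, 0).
v_4 = A·v_3 = (3, 2, 4).

v_4 = (3, 2, 4)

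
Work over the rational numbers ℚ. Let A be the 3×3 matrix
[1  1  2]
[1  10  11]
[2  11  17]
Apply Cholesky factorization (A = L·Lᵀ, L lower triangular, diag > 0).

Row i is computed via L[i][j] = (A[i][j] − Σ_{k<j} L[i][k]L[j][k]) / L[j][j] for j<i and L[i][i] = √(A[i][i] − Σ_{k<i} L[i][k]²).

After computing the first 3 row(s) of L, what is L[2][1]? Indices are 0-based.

L[2][1] = 3

Step 1: L[0][0] = √(1) = 1.
  L[1][0] = (1) / L[0][0] = 1.
Step 2: L[1][1] = √(9) = 3.
  L[2][0] = (2) / L[0][0] = 2.
  L[2][1] = (9) / L[1][1] = 3.
Step 3: L[2][2] = √(4) = 2.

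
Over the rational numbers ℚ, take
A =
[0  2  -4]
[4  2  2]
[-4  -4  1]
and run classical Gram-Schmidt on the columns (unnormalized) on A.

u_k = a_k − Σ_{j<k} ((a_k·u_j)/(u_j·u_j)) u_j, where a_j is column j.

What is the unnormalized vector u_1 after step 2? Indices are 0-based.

u_1 = (2, -1, -1)

Step 1: u_0 = a_0 = (0, 4, -4).
Step 2: u_1 = a_1 − (3/4)·u_0 = (2, -1, -1).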